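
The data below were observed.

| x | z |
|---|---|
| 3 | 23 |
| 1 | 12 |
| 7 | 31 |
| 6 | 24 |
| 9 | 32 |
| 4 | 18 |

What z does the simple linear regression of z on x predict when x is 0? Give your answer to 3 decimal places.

11.190

n = 6, Σx = 30, Σy = 140, Σxy = 802, Σx² = 192
Sxx = Σx² − (Σx)²/n = 192 − 150 = 42
Sxy = Σxy − (Σx)(Σy)/n = 802 − 700 = 102
b = Sxy/Sxx = 102/42 = 2.428571
a = ȳ − b·x̄ = 23.333333 − 2.428571·5 = 11.190476
ŷ(0) = a + b·0 = 11.190476 + 2.428571·0 = 11.190476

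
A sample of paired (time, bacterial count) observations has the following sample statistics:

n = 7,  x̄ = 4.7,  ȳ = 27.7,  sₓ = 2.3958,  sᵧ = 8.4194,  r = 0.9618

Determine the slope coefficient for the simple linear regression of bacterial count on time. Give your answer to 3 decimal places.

b = r · sᵧ/sₓ = 0.9618 · 8.4194/2.3958 = 3.379990

3.380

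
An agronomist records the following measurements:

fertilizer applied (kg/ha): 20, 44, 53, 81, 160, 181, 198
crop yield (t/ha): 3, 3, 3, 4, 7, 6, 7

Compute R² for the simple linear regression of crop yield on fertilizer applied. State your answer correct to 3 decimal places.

n = 7, Σx = 737, Σy = 33, Σxy = 4267, Σx² = 109271, Σy² = 177
Sxx = Σx² − (Σx)²/n = 109271 − 77595.571429 = 31675.428571
Sxy = Σxy − (Σx)(Σy)/n = 4267 − 3474.428571 = 792.571429
Syy = Σy² − (Σy)²/n = 177 − 155.571429 = 21.428571
R² = Sxy²/(Sxx·Syy) = (792.571429)²/(31675.428571·21.428571) = 0.925467

0.925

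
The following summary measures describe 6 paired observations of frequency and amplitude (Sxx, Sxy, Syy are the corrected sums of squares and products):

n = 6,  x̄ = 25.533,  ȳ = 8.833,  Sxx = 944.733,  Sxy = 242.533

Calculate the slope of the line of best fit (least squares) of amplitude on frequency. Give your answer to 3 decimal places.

0.257

b = Sxy/Sxx = 242.533/944.733 = 0.256721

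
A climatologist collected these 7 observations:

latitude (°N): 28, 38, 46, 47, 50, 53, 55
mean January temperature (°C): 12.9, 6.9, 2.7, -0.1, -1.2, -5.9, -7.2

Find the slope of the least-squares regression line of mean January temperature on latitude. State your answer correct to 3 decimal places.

-0.739

n = 7, Σx = 317, Σy = 8.1, Σxy = -25.8, Σx² = 14887
Sxx = Σx² − (Σx)²/n = 14887 − 14355.571429 = 531.428571
Sxy = Σxy − (Σx)(Σy)/n = -25.8 − 366.814286 = -392.614286
b = Sxy/Sxx = -392.614286/531.428571 = -0.738790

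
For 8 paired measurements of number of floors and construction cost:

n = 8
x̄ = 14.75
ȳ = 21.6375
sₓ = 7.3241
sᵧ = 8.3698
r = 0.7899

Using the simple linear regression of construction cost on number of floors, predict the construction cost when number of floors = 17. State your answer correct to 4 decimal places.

b = r · sᵧ/sₓ = 0.7899 · 8.3698/7.3241 = 0.902678
a = ȳ − b·x̄ = 21.6375 − 0.902678·14.75 = 8.322997
ŷ(17) = a + b·17 = 8.322997 + 0.902678·17 = 23.668526

23.6685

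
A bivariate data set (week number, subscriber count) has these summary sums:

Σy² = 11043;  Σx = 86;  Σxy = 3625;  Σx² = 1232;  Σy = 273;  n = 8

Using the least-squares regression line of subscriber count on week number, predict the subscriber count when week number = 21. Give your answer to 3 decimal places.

Sxx = Σx² − (Σx)²/n = 1232 − 924.5 = 307.5
Sxy = Σxy − (Σx)(Σy)/n = 3625 − 2934.75 = 690.25
b = Sxy/Sxx = 690.25/307.5 = 2.244715
a = ȳ − b·x̄ = 34.125 − 2.244715·10.75 = 9.994309
ŷ(21) = a + b·21 = 9.994309 + 2.244715·21 = 57.133333

57.133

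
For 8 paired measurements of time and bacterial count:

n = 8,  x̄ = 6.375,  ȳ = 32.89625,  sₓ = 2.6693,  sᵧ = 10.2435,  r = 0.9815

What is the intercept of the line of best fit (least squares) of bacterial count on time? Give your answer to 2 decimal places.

8.88

b = r · sᵧ/sₓ = 0.9815 · 10.2435/2.6693 = 3.766529
a = ȳ − b·x̄ = 32.89625 − 3.766529·6.375 = 8.884629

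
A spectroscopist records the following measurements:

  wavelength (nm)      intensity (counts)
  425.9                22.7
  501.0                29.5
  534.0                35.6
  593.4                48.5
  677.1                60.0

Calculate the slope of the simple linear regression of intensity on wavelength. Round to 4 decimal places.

0.1562

n = 5, Σx = 2731.4, Σy = 196.3, Σxy = 112863.73, Σx² = 1528135.78
Sxx = Σx² − (Σx)²/n = 1528135.78 − 1492109.192 = 36026.588
Sxy = Σxy − (Σx)(Σy)/n = 112863.73 − 107234.764 = 5628.966
b = Sxy/Sxx = 5628.966/36026.588 = 0.156245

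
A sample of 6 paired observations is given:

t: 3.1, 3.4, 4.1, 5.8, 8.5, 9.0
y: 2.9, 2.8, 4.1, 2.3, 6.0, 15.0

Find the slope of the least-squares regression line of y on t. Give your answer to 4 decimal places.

1.4293

n = 6, Σx = 33.9, Σy = 33.1, Σxy = 234.66, Σx² = 224.87
Sxx = Σx² − (Σx)²/n = 224.87 − 191.535 = 33.335
Sxy = Σxy − (Σx)(Σy)/n = 234.66 − 187.015 = 47.645
b = Sxy/Sxx = 47.645/33.335 = 1.429279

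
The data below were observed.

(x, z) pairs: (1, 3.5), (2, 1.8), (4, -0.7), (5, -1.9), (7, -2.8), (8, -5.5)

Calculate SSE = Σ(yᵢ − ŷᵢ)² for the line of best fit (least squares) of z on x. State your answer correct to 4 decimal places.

n = 6, Σx = 27, Σy = -5.6, Σxy = -68.8, Σx² = 159, Σy² = 57.68
Sxx = Σx² − (Σx)²/n = 159 − 121.5 = 37.5
Sxy = Σxy − (Σx)(Σy)/n = -68.8 − (-25.2) = -43.6
Syy = Σy² − (Σy)²/n = 57.68 − 5.226667 = 52.453333
b = Sxy/Sxx = -43.6/37.5 = -1.162667
SSE = Syy − b·Sxy = 52.453333 − (-1.162667)·(-43.6) = 1.761067

1.7611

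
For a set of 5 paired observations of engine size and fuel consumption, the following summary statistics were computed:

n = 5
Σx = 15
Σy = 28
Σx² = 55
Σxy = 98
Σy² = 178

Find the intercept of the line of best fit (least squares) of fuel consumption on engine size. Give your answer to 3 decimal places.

1.400

Sxx = Σx² − (Σx)²/n = 55 − 45 = 10
Sxy = Σxy − (Σx)(Σy)/n = 98 − 84 = 14
b = Sxy/Sxx = 14/10 = 1.4
a = ȳ − b·x̄ = 5.6 − 1.4·3 = 1.4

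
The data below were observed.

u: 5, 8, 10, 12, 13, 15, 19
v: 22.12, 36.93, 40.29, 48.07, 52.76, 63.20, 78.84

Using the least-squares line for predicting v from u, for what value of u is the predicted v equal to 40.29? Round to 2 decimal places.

n = 7, Σx = 82, Σy = 342.21, Σxy = 4517.62, Σx² = 1088
Sxx = Σx² − (Σx)²/n = 1088 − 960.571429 = 127.428571
Sxy = Σxy − (Σx)(Σy)/n = 4517.62 − 4008.745714 = 508.874286
b = Sxy/Sxx = 508.874286/127.428571 = 3.993408
a = ȳ − b·x̄ = 48.887143 − 3.993408·11.714286 = 2.107220
Set a + b·x = 40.29: x = (40.29 − 2.107220) / 3.993408 = 9.561452

9.56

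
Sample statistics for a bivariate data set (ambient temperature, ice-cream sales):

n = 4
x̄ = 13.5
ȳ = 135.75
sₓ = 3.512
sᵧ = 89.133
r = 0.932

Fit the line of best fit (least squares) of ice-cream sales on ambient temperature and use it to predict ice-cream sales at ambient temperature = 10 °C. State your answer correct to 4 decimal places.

b = r · sᵧ/sₓ = 0.932 · 89.133/3.512 = 23.653746
a = ȳ − b·x̄ = 135.75 − 23.653746·13.5 = -183.575571
ŷ(10) = a + b·10 = -183.575571 + 23.653746·10 = 52.961889

52.9619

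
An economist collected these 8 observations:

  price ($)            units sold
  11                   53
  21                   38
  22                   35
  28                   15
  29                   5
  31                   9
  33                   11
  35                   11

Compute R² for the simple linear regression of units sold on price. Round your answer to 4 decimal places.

0.8816

n = 8, Σx = 210, Σy = 177, Σxy = 3743, Σx² = 5946, Σy² = 6051
Sxx = Σx² − (Σx)²/n = 5946 − 5512.5 = 433.5
Sxy = Σxy − (Σx)(Σy)/n = 3743 − 4646.25 = -903.25
Syy = Σy² − (Σy)²/n = 6051 − 3916.125 = 2134.875
R² = Sxy²/(Sxx·Syy) = (-903.25)²/(433.5·2134.875) = 0.881565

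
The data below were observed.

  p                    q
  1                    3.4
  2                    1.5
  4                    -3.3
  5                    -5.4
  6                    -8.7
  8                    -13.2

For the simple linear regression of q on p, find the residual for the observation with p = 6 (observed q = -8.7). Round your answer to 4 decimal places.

-0.4050

n = 6, Σx = 26, Σy = -25.7, Σxy = -191.6, Σx² = 146
Sxx = Σx² − (Σx)²/n = 146 − 112.666667 = 33.333333
Sxy = Σxy − (Σx)(Σy)/n = -191.6 − (-111.366667) = -80.233333
b = Sxy/Sxx = -80.233333/33.333333 = -2.407
a = ȳ − b·x̄ = -4.283333 − (-2.407)·4.333333 = 6.147
ŷ(6) = 6.147 + (-2.407)·6 = -8.295
residual = y − ŷ = -8.7 − (-8.295) = -0.405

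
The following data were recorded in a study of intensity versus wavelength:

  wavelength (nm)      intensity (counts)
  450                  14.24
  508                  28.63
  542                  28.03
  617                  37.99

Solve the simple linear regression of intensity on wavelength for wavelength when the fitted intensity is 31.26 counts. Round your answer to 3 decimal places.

559.405

n = 4, Σx = 2117, Σy = 108.89, Σxy = 59584.13, Σx² = 1135017
Sxx = Σx² − (Σx)²/n = 1135017 − 1120422.25 = 14594.75
Sxy = Σxy − (Σx)(Σy)/n = 59584.13 − 57630.0325 = 1954.0975
b = Sxy/Sxx = 1954.0975/14594.75 = 0.133890
a = ȳ − b·x̄ = 27.2225 − 0.133890·529.25 = -43.639015
Set a + b·x = 31.26: x = (31.26 − (-43.639015)) / 0.133890 = 559.405252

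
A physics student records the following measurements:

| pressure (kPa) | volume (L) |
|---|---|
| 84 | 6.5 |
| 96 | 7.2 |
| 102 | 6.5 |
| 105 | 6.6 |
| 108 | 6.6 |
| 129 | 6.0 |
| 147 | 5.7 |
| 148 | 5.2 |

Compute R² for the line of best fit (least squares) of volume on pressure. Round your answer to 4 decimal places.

n = 8, Σx = 919, Σy = 50.3, Σxy = 5687.5, Σx² = 109519, Σy² = 318.99
Sxx = Σx² − (Σx)²/n = 109519 − 105570.125 = 3948.875
Sxy = Σxy − (Σx)(Σy)/n = 5687.5 − 5778.2125 = -90.7125
Syy = Σy² − (Σy)²/n = 318.99 − 316.26125 = 2.72875
R² = Sxy²/(Sxx·Syy) = (-90.7125)²/(3948.875·2.72875) = 0.763655

0.7637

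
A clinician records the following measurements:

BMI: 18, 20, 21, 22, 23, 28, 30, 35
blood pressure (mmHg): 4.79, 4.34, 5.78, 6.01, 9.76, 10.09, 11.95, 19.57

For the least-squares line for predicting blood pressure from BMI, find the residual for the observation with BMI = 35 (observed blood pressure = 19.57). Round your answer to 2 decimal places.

n = 8, Σx = 197, Σy = 72.29, Σxy = 1977.07, Σx² = 5087
Sxx = Σx² − (Σx)²/n = 5087 − 4851.125 = 235.875
Sxy = Σxy − (Σx)(Σy)/n = 1977.07 − 1780.14125 = 196.92875
b = Sxy/Sxx = 196.92875/235.875 = 0.834886
a = ȳ − b·x̄ = 9.03625 − 0.834886·24.625 = -11.522819
ŷ(35) = -11.522819 + 0.834886·35 = 17.698193
residual = y − ŷ = 19.57 − 17.698193 = 1.871807

1.87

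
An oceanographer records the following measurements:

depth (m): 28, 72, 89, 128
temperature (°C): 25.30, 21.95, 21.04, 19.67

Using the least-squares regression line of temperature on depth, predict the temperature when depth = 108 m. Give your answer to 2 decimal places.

n = 4, Σx = 317, Σy = 87.96, Σxy = 6679.12, Σx² = 30273
Sxx = Σx² − (Σx)²/n = 30273 − 25122.25 = 5150.75
Sxy = Σxy − (Σx)(Σy)/n = 6679.12 − 6970.83 = -291.71
b = Sxy/Sxx = -291.71/5150.75 = -0.056634
a = ȳ − b·x̄ = 21.99 − (-0.056634)·79.25 = 26.478282
ŷ(108) = a + b·108 = 26.478282 + (-0.056634)·108 = 20.361759

20.36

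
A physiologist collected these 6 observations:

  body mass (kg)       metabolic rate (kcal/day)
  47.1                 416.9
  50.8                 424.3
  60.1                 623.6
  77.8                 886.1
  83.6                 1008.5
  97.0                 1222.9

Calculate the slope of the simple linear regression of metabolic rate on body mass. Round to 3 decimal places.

n = 6, Σx = 416.4, Σy = 4582.3, Σxy = 350539.27, Σx² = 30861.86
Sxx = Σx² − (Σx)²/n = 30861.86 − 28898.16 = 1963.7
Sxy = Σxy − (Σx)(Σy)/n = 350539.27 − 318011.62 = 32527.65
b = Sxy/Sxx = 32527.65/1963.7 = 16.564470

16.564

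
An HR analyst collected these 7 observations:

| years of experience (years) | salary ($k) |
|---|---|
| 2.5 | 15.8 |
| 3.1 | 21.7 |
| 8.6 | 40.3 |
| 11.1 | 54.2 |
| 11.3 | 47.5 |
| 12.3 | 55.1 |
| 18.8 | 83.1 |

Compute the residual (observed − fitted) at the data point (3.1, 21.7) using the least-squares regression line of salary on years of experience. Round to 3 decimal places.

2.474

n = 7, Σx = 67.7, Σy = 317.7, Σxy = 3831.73, Σx² = 845.45
Sxx = Σx² − (Σx)²/n = 845.45 − 654.755714 = 190.694286
Sxy = Σxy − (Σx)(Σy)/n = 3831.73 − 3072.612857 = 759.117143
b = Sxy/Sxx = 759.117143/190.694286 = 3.980807
a = ȳ − b·x̄ = 45.385714 − 3.980807·9.671429 = 6.885624
ŷ(3.1) = 6.885624 + 3.980807·3.1 = 19.226126
residual = y − ŷ = 21.7 − 19.226126 = 2.473874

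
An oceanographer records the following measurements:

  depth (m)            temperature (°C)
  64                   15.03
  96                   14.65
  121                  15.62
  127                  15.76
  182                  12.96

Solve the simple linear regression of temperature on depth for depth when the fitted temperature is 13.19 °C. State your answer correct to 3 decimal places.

n = 5, Σx = 590, Σy = 74.02, Σxy = 8618.58, Σx² = 77206
Sxx = Σx² − (Σx)²/n = 77206 − 69620 = 7586
Sxy = Σxy − (Σx)(Σy)/n = 8618.58 − 8734.36 = -115.78
b = Sxy/Sxx = -115.78/7586 = -0.015262
a = ȳ − b·x̄ = 14.804 − (-0.015262)·118 = 16.604954
Set a + b·x = 13.19: x = (13.19 − 16.604954) / (-0.015262) = 223.750596

223.751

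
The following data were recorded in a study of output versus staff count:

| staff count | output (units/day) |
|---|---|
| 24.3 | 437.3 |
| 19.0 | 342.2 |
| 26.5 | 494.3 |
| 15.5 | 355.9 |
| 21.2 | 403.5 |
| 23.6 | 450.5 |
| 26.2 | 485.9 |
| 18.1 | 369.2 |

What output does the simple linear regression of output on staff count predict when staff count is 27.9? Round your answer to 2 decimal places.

501.75

n = 8, Σx = 174.4, Σy = 3338.8, Σxy = 74342.69, Σx² = 3914.44
Sxx = Σx² − (Σx)²/n = 3914.44 − 3801.92 = 112.52
Sxy = Σxy − (Σx)(Σy)/n = 74342.69 − 72785.84 = 1556.85
b = Sxy/Sxx = 1556.85/112.52 = 13.836207
a = ȳ − b·x̄ = 417.35 − 13.836207·21.8 = 115.720690
ŷ(27.9) = a + b·27.9 = 115.720690 + 13.836207·27.9 = 501.750862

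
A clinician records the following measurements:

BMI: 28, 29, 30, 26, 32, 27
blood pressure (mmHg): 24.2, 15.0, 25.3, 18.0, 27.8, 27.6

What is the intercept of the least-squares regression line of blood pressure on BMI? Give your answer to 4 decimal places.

-3.1443

n = 6, Σx = 172, Σy = 137.9, Σxy = 3974.4, Σx² = 4954
Sxx = Σx² − (Σx)²/n = 4954 − 4930.666667 = 23.333333
Sxy = Σxy − (Σx)(Σy)/n = 3974.4 − 3953.133333 = 21.266667
b = Sxy/Sxx = 21.266667/23.333333 = 0.911429
a = ȳ − b·x̄ = 22.983333 − 0.911429·28.666667 = -3.144286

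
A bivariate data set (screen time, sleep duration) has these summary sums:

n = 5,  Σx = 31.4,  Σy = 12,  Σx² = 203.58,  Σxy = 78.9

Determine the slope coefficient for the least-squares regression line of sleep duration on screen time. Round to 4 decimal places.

Sxx = Σx² − (Σx)²/n = 203.58 − 197.192 = 6.388
Sxy = Σxy − (Σx)(Σy)/n = 78.9 − 75.36 = 3.54
b = Sxy/Sxx = 3.54/6.388 = 0.554164

0.5542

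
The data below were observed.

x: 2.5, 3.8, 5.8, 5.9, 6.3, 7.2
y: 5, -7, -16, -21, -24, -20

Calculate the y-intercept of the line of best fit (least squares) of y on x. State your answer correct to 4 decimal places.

17.1449

n = 6, Σx = 31.5, Σy = -83, Σxy = -526, Σx² = 180.67
Sxx = Σx² − (Σx)²/n = 180.67 − 165.375 = 15.295
Sxy = Σxy − (Σx)(Σy)/n = -526 − (-435.75) = -90.25
b = Sxy/Sxx = -90.25/15.295 = -5.900621
a = ȳ − b·x̄ = -13.833333 − (-5.900621)·5.25 = 17.144928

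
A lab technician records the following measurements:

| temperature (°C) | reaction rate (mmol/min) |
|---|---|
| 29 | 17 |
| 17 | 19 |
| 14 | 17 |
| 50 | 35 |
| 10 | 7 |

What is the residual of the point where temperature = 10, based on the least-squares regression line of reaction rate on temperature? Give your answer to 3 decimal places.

n = 5, Σx = 120, Σy = 95, Σxy = 2874, Σx² = 3926
Sxx = Σx² − (Σx)²/n = 3926 − 2880 = 1046
Sxy = Σxy − (Σx)(Σy)/n = 2874 − 2280 = 594
b = Sxy/Sxx = 594/1046 = 0.567878
a = ȳ − b·x̄ = 19 − 0.567878·24 = 5.370937
ŷ(10) = 5.370937 + 0.567878·10 = 11.049713
residual = y − ŷ = 7 − 11.049713 = -4.049713

-4.050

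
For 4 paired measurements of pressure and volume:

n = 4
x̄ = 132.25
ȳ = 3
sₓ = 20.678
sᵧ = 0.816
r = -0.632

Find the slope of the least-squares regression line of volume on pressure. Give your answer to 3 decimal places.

b = r · sᵧ/sₓ = -0.632 · 0.816/20.678 = -0.024940

-0.025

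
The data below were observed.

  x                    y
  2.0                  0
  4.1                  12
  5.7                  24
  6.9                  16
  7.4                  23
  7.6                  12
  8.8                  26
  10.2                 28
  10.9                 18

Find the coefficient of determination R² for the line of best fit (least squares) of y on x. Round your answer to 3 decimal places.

n = 9, Σx = 63.6, Σy = 159, Σxy = 1268.4, Σx² = 513.72, Σy² = 3433
Sxx = Σx² − (Σx)²/n = 513.72 − 449.44 = 64.28
Sxy = Σxy − (Σx)(Σy)/n = 1268.4 − 1123.6 = 144.8
Syy = Σy² − (Σy)²/n = 3433 − 2809 = 624
R² = Sxy²/(Sxx·Syy) = (144.8)²/(64.28·624) = 0.522729

0.523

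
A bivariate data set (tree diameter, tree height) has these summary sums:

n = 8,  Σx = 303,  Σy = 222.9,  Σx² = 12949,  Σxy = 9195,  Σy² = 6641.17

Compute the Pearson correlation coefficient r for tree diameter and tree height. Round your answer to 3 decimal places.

0.945

Sxx = Σx² − (Σx)²/n = 12949 − 11476.125 = 1472.875
Sxy = Σxy − (Σx)(Σy)/n = 9195 − 8442.3375 = 752.6625
Syy = Σy² − (Σy)²/n = 6641.17 − 6210.55125 = 430.61875
r = Sxy/√(Sxx·Syy) = 752.6625/√(634247.591406) = 752.6625/796.396629 = 0.945085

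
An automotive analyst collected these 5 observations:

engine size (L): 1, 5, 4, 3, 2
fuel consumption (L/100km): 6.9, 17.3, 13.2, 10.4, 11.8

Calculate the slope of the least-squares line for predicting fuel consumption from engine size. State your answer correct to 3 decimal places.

2.220

n = 5, Σx = 15, Σy = 59.6, Σxy = 201, Σx² = 55
Sxx = Σx² − (Σx)²/n = 55 − 45 = 10
Sxy = Σxy − (Σx)(Σy)/n = 201 − 178.8 = 22.2
b = Sxy/Sxx = 22.2/10 = 2.22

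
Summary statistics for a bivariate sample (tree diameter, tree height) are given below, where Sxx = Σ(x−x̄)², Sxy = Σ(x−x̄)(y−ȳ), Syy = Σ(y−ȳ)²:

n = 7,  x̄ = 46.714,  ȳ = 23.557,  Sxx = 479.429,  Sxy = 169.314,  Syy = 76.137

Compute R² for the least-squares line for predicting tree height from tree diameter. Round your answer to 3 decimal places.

R² = Sxy²/(Sxx·Syy) = (169.314)²/(479.429·76.137) = 0.785354

0.785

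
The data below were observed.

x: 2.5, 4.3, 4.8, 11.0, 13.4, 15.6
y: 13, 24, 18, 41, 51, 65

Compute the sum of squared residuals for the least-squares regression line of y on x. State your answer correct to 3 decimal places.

60.612

n = 6, Σx = 51.6, Σy = 212, Σxy = 2370.5, Σx² = 591.7, Σy² = 9576
Sxx = Σx² − (Σx)²/n = 591.7 − 443.76 = 147.94
Sxy = Σxy − (Σx)(Σy)/n = 2370.5 − 1823.2 = 547.3
Syy = Σy² − (Σy)²/n = 9576 − 7490.666667 = 2085.333333
b = Sxy/Sxx = 547.3/147.94 = 3.699473
SSE = Syy − b·Sxy = 2085.333333 − 3.699473·547.3 = 60.611892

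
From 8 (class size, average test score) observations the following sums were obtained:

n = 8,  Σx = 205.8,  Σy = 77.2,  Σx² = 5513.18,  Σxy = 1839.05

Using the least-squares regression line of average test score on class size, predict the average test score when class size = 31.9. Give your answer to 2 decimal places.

5.51

Sxx = Σx² − (Σx)²/n = 5513.18 − 5294.205 = 218.975
Sxy = Σxy − (Σx)(Σy)/n = 1839.05 − 1985.97 = -146.92
b = Sxy/Sxx = -146.92/218.975 = -0.670944
a = ȳ − b·x̄ = 9.65 − (-0.670944)·25.725 = 26.910039
ŷ(31.9) = a + b·31.9 = 26.910039 + (-0.670944)·31.9 = 5.506920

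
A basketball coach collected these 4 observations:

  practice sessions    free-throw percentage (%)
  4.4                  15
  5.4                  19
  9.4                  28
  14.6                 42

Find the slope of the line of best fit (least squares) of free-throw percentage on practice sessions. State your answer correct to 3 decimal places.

n = 4, Σx = 33.8, Σy = 104, Σxy = 1045, Σx² = 350.04
Sxx = Σx² − (Σx)²/n = 350.04 − 285.61 = 64.43
Sxy = Σxy − (Σx)(Σy)/n = 1045 − 878.8 = 166.2
b = Sxy/Sxx = 166.2/64.43 = 2.579544

2.580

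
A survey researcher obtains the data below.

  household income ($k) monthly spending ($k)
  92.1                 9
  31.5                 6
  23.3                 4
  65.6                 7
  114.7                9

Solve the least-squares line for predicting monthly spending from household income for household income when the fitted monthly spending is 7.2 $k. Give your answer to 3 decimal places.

n = 5, Σx = 327.2, Σy = 35, Σxy = 2602.6, Σx² = 27477
Sxx = Σx² − (Σx)²/n = 27477 − 21411.968 = 6065.032
Sxy = Σxy − (Σx)(Σy)/n = 2602.6 − 2290.4 = 312.2
b = Sxy/Sxx = 312.2/6065.032 = 0.051475
a = ȳ − b·x̄ = 7 − 0.051475·65.44 = 3.631449
Set a + b·x = 7.2: x = (7.2 − 3.631449) / 0.051475 = 69.325350

69.325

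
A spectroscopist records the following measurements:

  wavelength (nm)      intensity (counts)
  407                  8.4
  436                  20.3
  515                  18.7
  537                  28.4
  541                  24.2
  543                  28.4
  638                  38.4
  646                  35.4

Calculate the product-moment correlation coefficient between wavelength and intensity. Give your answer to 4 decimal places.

0.9321

n = 8, Σx = 4263, Σy = 202.2, Σxy = 113031.9, Σx² = 2321229, Σy² = 5758.82
Sxx = Σx² − (Σx)²/n = 2321229 − 2271646.125 = 49582.875
Sxy = Σxy − (Σx)(Σy)/n = 113031.9 − 107747.325 = 5284.575
Syy = Σy² − (Σy)²/n = 5758.82 − 5110.605 = 648.215
r = Sxy/√(Sxx·Syy) = 5284.575/√(32140363.318125) = 5284.575/5669.247156 = 0.932148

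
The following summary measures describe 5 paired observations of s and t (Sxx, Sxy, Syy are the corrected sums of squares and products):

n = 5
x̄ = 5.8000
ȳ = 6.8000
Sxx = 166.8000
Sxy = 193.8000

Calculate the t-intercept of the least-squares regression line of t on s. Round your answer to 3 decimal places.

b = Sxy/Sxx = 193.8/166.8 = 1.161871
a = ȳ − b·x̄ = 6.8 − 1.161871·5.8 = 0.061151

0.061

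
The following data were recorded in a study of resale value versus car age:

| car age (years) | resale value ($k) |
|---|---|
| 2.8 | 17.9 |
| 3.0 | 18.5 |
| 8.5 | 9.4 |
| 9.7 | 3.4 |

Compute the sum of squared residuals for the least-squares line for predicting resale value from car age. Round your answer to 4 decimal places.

7.2697

n = 4, Σx = 24, Σy = 49.2, Σxy = 218.5, Σx² = 183.18, Σy² = 762.58
Sxx = Σx² − (Σx)²/n = 183.18 − 144 = 39.18
Sxy = Σxy − (Σx)(Σy)/n = 218.5 − 295.2 = -76.7
Syy = Σy² − (Σy)²/n = 762.58 − 605.16 = 157.42
b = Sxy/Sxx = -76.7/39.18 = -1.957631
SSE = Syy − b·Sxy = 157.42 − (-1.957631)·(-76.7) = 7.269668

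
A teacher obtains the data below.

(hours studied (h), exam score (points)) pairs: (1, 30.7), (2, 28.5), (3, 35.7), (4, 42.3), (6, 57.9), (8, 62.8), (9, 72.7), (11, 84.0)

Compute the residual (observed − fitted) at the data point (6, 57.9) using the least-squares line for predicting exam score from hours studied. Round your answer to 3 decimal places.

3.232

n = 8, Σx = 44, Σy = 414.6, Σxy = 2792.1, Σx² = 332
Sxx = Σx² − (Σx)²/n = 332 − 242 = 90
Sxy = Σxy − (Σx)(Σy)/n = 2792.1 − 2280.3 = 511.8
b = Sxy/Sxx = 511.8/90 = 5.686667
a = ȳ − b·x̄ = 51.825 − 5.686667·5.5 = 20.548333
ŷ(6) = 20.548333 + 5.686667·6 = 54.668333
residual = y − ŷ = 57.9 − 54.668333 = 3.231667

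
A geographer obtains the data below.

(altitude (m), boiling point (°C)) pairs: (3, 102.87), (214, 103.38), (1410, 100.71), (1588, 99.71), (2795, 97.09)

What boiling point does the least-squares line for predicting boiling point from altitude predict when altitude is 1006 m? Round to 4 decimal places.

101.1857

n = 5, Σx = 6010, Σy = 503.76, Σxy = 594139.06, Σx² = 12367674
Sxx = Σx² − (Σx)²/n = 12367674 − 7224020 = 5143654
Sxy = Σxy − (Σx)(Σy)/n = 594139.06 − 605519.52 = -11380.46
b = Sxy/Sxx = -11380.46/5143654 = -0.002213
a = ȳ − b·x̄ = 100.752 − (-0.002213)·1202 = 103.411454
ŷ(1006) = a + b·1006 = 103.411454 + (-0.002213)·1006 = 101.185655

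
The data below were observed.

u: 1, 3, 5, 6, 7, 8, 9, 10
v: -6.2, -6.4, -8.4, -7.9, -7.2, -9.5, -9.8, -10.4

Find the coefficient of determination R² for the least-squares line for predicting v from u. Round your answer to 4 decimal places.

n = 8, Σx = 49, Σy = -65.8, Σxy = -433.4, Σx² = 365, Σy² = 558.66
Sxx = Σx² − (Σx)²/n = 365 − 300.125 = 64.875
Sxy = Σxy − (Σx)(Σy)/n = -433.4 − (-403.025) = -30.375
Syy = Σy² − (Σy)²/n = 558.66 − 541.205 = 17.455
R² = Sxy²/(Sxx·Syy) = (-30.375)²/(64.875·17.455) = 0.814771

0.8148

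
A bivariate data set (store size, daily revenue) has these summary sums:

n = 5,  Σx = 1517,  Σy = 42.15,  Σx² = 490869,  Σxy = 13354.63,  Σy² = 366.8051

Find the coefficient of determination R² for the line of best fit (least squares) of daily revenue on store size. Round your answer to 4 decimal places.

0.9126

Sxx = Σx² − (Σx)²/n = 490869 − 460257.8 = 30611.2
Sxy = Σxy − (Σx)(Σy)/n = 13354.63 − 12788.31 = 566.32
Syy = Σy² − (Σy)²/n = 366.8051 − 355.3245 = 11.4806
R² = Sxy²/(Sxx·Syy) = (566.32)²/(30611.2·11.4806) = 0.912597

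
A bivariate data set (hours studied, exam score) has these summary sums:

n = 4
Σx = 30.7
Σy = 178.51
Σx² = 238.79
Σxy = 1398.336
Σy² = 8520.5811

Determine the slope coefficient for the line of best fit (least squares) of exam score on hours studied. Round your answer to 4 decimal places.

8.9256

Sxx = Σx² − (Σx)²/n = 238.79 − 235.6225 = 3.1675
Sxy = Σxy − (Σx)(Σy)/n = 1398.336 − 1370.06425 = 28.27175
b = Sxy/Sxx = 28.27175/3.1675 = 8.925572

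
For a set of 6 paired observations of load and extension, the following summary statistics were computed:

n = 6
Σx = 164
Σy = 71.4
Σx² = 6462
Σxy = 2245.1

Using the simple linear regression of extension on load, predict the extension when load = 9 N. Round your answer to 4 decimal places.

9.1815

Sxx = Σx² − (Σx)²/n = 6462 − 4482.666667 = 1979.333333
Sxy = Σxy − (Σx)(Σy)/n = 2245.1 − 1951.6 = 293.5
b = Sxy/Sxx = 293.5/1979.333333 = 0.148282
a = ȳ − b·x̄ = 11.9 − 0.148282·27.333333 = 7.846952
ŷ(9) = a + b·9 = 7.846952 + 0.148282·9 = 9.181492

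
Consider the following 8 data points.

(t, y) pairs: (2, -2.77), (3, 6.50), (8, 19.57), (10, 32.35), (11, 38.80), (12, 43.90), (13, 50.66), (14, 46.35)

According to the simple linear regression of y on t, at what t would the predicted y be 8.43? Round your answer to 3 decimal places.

n = 8, Σx = 73, Σy = 235.36, Σxy = 2755.1, Σx² = 807
Sxx = Σx² − (Σx)²/n = 807 − 666.125 = 140.875
Sxy = Σxy − (Σx)(Σy)/n = 2755.1 − 2147.66 = 607.44
b = Sxy/Sxx = 607.44/140.875 = 4.311908
a = ȳ − b·x̄ = 29.42 − 4.311908·9.125 = -9.926158
Set a + b·x = 8.43: x = (8.43 − (-9.926158)) / 4.311908 = 4.257085

4.257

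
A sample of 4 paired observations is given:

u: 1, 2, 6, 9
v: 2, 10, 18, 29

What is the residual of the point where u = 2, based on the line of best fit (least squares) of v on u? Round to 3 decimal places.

2.902

n = 4, Σx = 18, Σy = 59, Σxy = 391, Σx² = 122
Sxx = Σx² − (Σx)²/n = 122 − 81 = 41
Sxy = Σxy − (Σx)(Σy)/n = 391 − 265.5 = 125.5
b = Sxy/Sxx = 125.5/41 = 3.060976
a = ȳ − b·x̄ = 14.75 − 3.060976·4.5 = 0.975610
ŷ(2) = 0.975610 + 3.060976·2 = 7.097561
residual = y − ŷ = 10 − 7.097561 = 2.902439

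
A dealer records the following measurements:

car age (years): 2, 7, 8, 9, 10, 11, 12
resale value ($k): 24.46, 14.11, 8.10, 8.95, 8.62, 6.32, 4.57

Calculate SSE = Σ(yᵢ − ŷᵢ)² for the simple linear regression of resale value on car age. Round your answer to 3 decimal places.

16.122

n = 7, Σx = 59, Σy = 75.13, Σxy = 503.6, Σx² = 563, Σy² = 1078.2279
Sxx = Σx² − (Σx)²/n = 563 − 497.285714 = 65.714286
Sxy = Σxy − (Σx)(Σy)/n = 503.6 − 633.238571 = -129.638571
Syy = Σy² − (Σy)²/n = 1078.2279 − 806.359557 = 271.868343
b = Sxy/Sxx = -129.638571/65.714286 = -1.972761
SSE = Syy − b·Sxy = 271.868343 − (-1.972761)·(-129.638571) = 16.122442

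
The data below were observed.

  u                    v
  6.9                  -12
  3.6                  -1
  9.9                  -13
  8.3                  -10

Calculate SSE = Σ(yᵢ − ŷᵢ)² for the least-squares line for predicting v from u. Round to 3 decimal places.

16.486

n = 4, Σx = 28.7, Σy = -36, Σxy = -298.1, Σx² = 227.47, Σy² = 414
Sxx = Σx² − (Σx)²/n = 227.47 − 205.9225 = 21.5475
Sxy = Σxy − (Σx)(Σy)/n = -298.1 − (-258.3) = -39.8
Syy = Σy² − (Σy)²/n = 414 − 324 = 90
b = Sxy/Sxx = -39.8/21.5475 = -1.847082
SSE = Syy − b·Sxy = 90 − (-1.847082)·(-39.8) = 16.486135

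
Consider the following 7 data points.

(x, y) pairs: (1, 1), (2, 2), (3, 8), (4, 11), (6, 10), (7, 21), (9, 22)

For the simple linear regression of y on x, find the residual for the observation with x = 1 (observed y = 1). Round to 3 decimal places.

n = 7, Σx = 32, Σy = 75, Σxy = 478, Σx² = 196
Sxx = Σx² − (Σx)²/n = 196 − 146.285714 = 49.714286
Sxy = Σxy − (Σx)(Σy)/n = 478 − 342.857143 = 135.142857
b = Sxy/Sxx = 135.142857/49.714286 = 2.718391
a = ȳ − b·x̄ = 10.714286 − 2.718391·4.571429 = -1.712644
ŷ(1) = -1.712644 + 2.718391·1 = 1.005747
residual = y − ŷ = 1 − 1.005747 = -0.005747

-0.006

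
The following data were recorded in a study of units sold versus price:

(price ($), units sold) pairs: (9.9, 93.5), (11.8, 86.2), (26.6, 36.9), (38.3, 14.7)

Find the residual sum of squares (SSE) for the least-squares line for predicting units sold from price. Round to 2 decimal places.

69.91

n = 4, Σx = 86.6, Σy = 231.3, Σxy = 3487.36, Σx² = 2411.7, Σy² = 17750.39
Sxx = Σx² − (Σx)²/n = 2411.7 − 1874.89 = 536.81
Sxy = Σxy − (Σx)(Σy)/n = 3487.36 − 5007.645 = -1520.285
Syy = Σy² − (Σy)²/n = 17750.39 − 13374.9225 = 4375.4675
b = Sxy/Sxx = -1520.285/536.81 = -2.832073
SSE = Syy − b·Sxy = 4375.4675 − (-2.832073)·(-1520.285) = 69.909703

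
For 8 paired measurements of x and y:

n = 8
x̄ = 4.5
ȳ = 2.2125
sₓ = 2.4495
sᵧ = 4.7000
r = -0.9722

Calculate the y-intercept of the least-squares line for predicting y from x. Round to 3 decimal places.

10.607

b = r · sᵧ/sₓ = -0.9722 · 4.7/2.4495 = -1.865417
a = ȳ − b·x̄ = 2.2125 − (-1.865417)·4.5 = 10.606878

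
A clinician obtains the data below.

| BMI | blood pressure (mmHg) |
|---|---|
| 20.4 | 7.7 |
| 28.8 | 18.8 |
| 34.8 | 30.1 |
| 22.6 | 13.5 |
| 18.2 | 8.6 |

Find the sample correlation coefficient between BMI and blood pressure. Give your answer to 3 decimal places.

0.979

n = 5, Σx = 124.8, Σy = 78.7, Σxy = 2207.62, Σx² = 3298.64, Σy² = 1574.95
Sxx = Σx² − (Σx)²/n = 3298.64 − 3115.008 = 183.632
Sxy = Σxy − (Σx)(Σy)/n = 2207.62 − 1964.352 = 243.268
Syy = Σy² − (Σy)²/n = 1574.95 − 1238.738 = 336.212
r = Sxy/√(Sxx·Syy) = 243.268/√(61739.281984) = 243.268/248.473906 = 0.979048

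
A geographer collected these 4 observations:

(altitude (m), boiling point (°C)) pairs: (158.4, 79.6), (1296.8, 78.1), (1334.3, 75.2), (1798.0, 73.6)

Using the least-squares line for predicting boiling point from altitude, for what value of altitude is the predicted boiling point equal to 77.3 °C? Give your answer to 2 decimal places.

948.22

n = 4, Σx = 4587.5, Σy = 306.5, Σxy = 346560.88, Σx² = 6719941.29
Sxx = Σx² − (Σx)²/n = 6719941.29 − 5261289.0625 = 1458652.2275
Sxy = Σxy − (Σx)(Σy)/n = 346560.88 − 351517.1875 = -4956.3075
b = Sxy/Sxx = -4956.3075/1458652.2275 = -0.003398
a = ȳ − b·x̄ = 76.625 − (-0.003398)·1146.875 = 80.521930
Set a + b·x = 77.3: x = (77.3 − 80.521930) / (-0.003398) = 948.221011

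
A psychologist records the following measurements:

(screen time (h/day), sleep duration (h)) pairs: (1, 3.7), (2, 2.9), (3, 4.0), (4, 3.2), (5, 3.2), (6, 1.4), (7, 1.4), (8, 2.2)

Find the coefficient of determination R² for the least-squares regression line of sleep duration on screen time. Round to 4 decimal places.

n = 8, Σx = 36, Σy = 22, Σxy = 86.1, Σx² = 204, Σy² = 67.34
Sxx = Σx² − (Σx)²/n = 204 − 162 = 42
Sxy = Σxy − (Σx)(Σy)/n = 86.1 − 99 = -12.9
Syy = Σy² − (Σy)²/n = 67.34 − 60.5 = 6.84
R² = Sxy²/(Sxx·Syy) = (-12.9)²/(42·6.84) = 0.579261

0.5793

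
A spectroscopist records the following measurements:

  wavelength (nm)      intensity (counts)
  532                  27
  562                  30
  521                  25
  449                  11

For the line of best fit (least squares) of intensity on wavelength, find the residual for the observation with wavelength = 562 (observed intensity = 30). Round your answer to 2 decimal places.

n = 4, Σx = 2064, Σy = 93, Σxy = 49188, Σx² = 1071910
Sxx = Σx² − (Σx)²/n = 1071910 − 1065024 = 6886
Sxy = Σxy − (Σx)(Σy)/n = 49188 − 47988 = 1200
b = Sxy/Sxx = 1200/6886 = 0.174267
a = ȳ − b·x̄ = 23.25 − 0.174267·516 = -66.671580
ŷ(562) = -66.671580 + 0.174267·562 = 31.266265
residual = y − ŷ = 30 − 31.266265 = -1.266265

-1.27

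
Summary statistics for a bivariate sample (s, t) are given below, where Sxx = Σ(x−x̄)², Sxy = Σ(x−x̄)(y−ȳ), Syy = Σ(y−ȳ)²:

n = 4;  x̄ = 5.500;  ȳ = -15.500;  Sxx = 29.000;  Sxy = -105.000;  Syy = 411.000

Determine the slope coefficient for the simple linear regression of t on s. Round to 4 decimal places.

-3.6207

b = Sxy/Sxx = -105/29 = -3.620690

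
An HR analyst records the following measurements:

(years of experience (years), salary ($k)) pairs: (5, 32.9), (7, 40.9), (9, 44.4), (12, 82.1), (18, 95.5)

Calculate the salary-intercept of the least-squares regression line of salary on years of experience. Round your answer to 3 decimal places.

n = 5, Σx = 51, Σy = 295.8, Σxy = 3554.6, Σx² = 623
Sxx = Σx² − (Σx)²/n = 623 − 520.2 = 102.8
Sxy = Σxy − (Σx)(Σy)/n = 3554.6 − 3017.16 = 537.44
b = Sxy/Sxx = 537.44/102.8 = 5.228016
a = ȳ − b·x̄ = 59.16 − 5.228016·10.2 = 5.834241

5.834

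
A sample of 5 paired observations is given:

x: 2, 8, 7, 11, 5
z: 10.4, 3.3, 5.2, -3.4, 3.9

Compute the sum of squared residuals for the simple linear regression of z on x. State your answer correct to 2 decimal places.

11.61

n = 5, Σx = 33, Σy = 19.4, Σxy = 65.7, Σx² = 263, Σy² = 172.86
Sxx = Σx² − (Σx)²/n = 263 − 217.8 = 45.2
Sxy = Σxy − (Σx)(Σy)/n = 65.7 − 128.04 = -62.34
Syy = Σy² − (Σy)²/n = 172.86 − 75.272 = 97.588
b = Sxy/Sxx = -62.34/45.2 = -1.379204
SSE = Syy − b·Sxy = 97.588 − (-1.379204)·(-62.34) = 11.608451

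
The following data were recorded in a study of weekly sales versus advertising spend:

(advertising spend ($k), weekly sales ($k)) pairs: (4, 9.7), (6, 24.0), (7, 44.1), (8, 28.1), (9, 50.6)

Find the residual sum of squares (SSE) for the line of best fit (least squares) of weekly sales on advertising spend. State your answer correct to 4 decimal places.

285.5923

n = 5, Σx = 34, Σy = 156.5, Σxy = 1171.7, Σx² = 246, Σy² = 5964.87
Sxx = Σx² − (Σx)²/n = 246 − 231.2 = 14.8
Sxy = Σxy − (Σx)(Σy)/n = 1171.7 − 1064.2 = 107.5
Syy = Σy² − (Σy)²/n = 5964.87 − 4898.45 = 1066.42
b = Sxy/Sxx = 107.5/14.8 = 7.263514
SSE = Syy − b·Sxy = 1066.42 − 7.263514·107.5 = 285.592297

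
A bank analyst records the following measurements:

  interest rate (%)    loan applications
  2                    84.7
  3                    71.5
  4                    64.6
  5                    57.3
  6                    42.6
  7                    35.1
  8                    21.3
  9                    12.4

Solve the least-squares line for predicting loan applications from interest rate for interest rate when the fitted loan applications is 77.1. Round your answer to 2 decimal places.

n = 8, Σx = 44, Σy = 389.5, Σxy = 1712.1, Σx² = 284
Sxx = Σx² − (Σx)²/n = 284 − 242 = 42
Sxy = Σxy − (Σx)(Σy)/n = 1712.1 − 2142.25 = -430.15
b = Sxy/Sxx = -430.15/42 = -10.241667
a = ȳ − b·x̄ = 48.6875 − (-10.241667)·5.5 = 105.016667
Set a + b·x = 77.1: x = (77.1 − 105.016667) / (-10.241667) = 2.725793

2.73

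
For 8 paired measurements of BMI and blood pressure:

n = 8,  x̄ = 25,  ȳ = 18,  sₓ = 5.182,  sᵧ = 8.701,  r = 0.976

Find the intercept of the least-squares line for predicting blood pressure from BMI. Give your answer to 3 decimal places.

-22.970

b = r · sᵧ/sₓ = 0.976 · 8.701/5.182 = 1.638783
a = ȳ − b·x̄ = 18 − 1.638783·25 = -22.969587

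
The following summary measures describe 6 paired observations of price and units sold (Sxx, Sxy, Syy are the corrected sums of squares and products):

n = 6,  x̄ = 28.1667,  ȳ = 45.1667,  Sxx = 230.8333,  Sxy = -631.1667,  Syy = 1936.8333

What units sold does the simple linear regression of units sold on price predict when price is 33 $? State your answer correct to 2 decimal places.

b = Sxy/Sxx = -631.1667/230.8333 = -2.734297
a = ȳ − b·x̄ = 45.1667 − (-2.734297)·28.1667 = 122.182811
ŷ(33) = a + b·33 = 122.182811 + (-2.734297)·33 = 31.951024

31.95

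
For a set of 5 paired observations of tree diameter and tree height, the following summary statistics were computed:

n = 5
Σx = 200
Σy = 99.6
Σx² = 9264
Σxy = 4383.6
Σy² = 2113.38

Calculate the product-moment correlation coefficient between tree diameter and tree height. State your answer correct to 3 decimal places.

0.988

Sxx = Σx² − (Σx)²/n = 9264 − 8000 = 1264
Sxy = Σxy − (Σx)(Σy)/n = 4383.6 − 3984 = 399.6
Syy = Σy² − (Σy)²/n = 2113.38 − 1984.032 = 129.348
r = Sxy/√(Sxx·Syy) = 399.6/√(163495.872) = 399.6/404.346228 = 0.988262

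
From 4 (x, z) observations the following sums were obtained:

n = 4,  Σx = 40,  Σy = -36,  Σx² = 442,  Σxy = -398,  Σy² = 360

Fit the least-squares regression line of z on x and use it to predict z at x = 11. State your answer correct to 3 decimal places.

Sxx = Σx² − (Σx)²/n = 442 − 400 = 42
Sxy = Σxy − (Σx)(Σy)/n = -398 − (-360) = -38
b = Sxy/Sxx = -38/42 = -0.904762
a = ȳ − b·x̄ = -9 − (-0.904762)·10 = 0.047619
ŷ(11) = a + b·11 = 0.047619 + (-0.904762)·11 = -9.904762

-9.905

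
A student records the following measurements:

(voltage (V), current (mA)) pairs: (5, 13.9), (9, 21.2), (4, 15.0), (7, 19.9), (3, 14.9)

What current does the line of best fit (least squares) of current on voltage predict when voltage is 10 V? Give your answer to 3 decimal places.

22.453

n = 5, Σx = 28, Σy = 84.9, Σxy = 504.3, Σx² = 180
Sxx = Σx² − (Σx)²/n = 180 − 156.8 = 23.2
Sxy = Σxy − (Σx)(Σy)/n = 504.3 − 475.44 = 28.86
b = Sxy/Sxx = 28.86/23.2 = 1.243966
a = ȳ − b·x̄ = 16.98 − 1.243966·5.6 = 10.013793
ŷ(10) = a + b·10 = 10.013793 + 1.243966·10 = 22.453448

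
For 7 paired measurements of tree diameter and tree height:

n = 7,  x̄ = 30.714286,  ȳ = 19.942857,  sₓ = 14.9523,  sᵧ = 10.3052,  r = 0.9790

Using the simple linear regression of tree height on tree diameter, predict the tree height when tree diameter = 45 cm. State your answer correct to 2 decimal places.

29.58

b = r · sᵧ/sₓ = 0.979 · 10.3052/14.9523 = 0.674732
a = ȳ − b·x̄ = 19.942857 − 0.674732·30.714286 = -0.781045
ŷ(45) = a + b·45 = -0.781045 + 0.674732·45 = 29.581881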